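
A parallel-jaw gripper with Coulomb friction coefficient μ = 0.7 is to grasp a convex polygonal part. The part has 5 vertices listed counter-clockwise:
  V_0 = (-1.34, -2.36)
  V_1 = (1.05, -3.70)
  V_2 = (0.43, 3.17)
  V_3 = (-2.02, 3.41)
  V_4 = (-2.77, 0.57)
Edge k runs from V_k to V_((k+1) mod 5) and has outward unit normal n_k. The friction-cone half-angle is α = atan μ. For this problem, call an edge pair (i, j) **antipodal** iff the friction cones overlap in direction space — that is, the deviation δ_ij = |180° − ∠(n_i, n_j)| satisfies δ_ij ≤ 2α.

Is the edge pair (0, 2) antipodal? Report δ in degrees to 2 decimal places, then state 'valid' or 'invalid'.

δ = 23.68°, valid

α = atan 0.7 = 34.99°;  2α = 69.98°
edge 0: e_0 = (+2.39, -1.34);  n_0 = (-0.4890, -0.8723)
edge 2: e_2 = (-2.45, +0.24);  n_2 = (+0.0975, +0.9952)
∠(n_0, n_2) = 156.32°
δ = |180° − 156.32°| = 23.68°
23.68° ≤ 2α = 69.98°  →  valid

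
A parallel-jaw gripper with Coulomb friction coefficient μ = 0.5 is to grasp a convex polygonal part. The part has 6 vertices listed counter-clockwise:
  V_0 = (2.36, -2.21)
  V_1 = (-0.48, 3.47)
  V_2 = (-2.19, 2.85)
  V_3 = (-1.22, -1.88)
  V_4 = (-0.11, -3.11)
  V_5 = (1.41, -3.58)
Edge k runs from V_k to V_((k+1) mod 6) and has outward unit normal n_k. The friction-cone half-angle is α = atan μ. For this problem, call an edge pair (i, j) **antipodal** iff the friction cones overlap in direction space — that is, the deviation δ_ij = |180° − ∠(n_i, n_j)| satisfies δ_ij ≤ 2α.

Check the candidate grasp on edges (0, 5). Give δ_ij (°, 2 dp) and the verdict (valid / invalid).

δ = 118.70°, invalid

α = atan 0.5 = 26.57°;  2α = 53.13°
edge 0: e_0 = (-2.84, +5.68);  n_0 = (+0.8944, +0.4472)
edge 5: e_5 = (+0.95, +1.37);  n_5 = (+0.8218, -0.5698)
∠(n_0, n_5) = 61.30°
δ = |180° − 61.30°| = 118.70°
118.70° > 2α = 53.13°  →  invalid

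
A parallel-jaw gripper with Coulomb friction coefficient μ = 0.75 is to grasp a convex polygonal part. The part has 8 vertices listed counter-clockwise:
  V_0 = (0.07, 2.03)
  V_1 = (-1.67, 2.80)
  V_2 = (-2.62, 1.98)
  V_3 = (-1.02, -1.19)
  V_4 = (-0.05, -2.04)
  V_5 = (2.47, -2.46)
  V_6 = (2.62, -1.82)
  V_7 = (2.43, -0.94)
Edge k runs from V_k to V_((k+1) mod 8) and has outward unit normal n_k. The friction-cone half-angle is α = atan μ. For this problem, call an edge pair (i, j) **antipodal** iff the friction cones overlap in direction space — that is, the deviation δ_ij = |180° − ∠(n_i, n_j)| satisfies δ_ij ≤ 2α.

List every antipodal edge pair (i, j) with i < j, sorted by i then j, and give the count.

α = atan 0.75 = 36.87°;  2α = 73.74°
n_0 = (+0.4047, +0.9145)
n_1 = (-0.6534, +0.7570)
n_2 = (-0.8927, -0.4506)
n_3 = (-0.6591, -0.7521)
n_4 = (-0.1644, -0.9864)
n_5 = (+0.9736, -0.2282)
n_6 = (+0.9775, +0.2110)
n_7 = (+0.7829, +0.6221)
  (0,1): δ = 115.33°  ·
  (0,2): δ = 39.35°  ✓
  (0,3): δ = 17.36°  ✓
  (0,4): δ = 14.41°  ✓
  (0,5): δ = 100.68°  ·
  (0,6): δ = 126.05°  ·
  (0,7): δ = 152.34°  ·
  (1,2): δ = 104.02°  ·
  (1,3): δ = 82.03°  ·
  (1,4): δ = 50.26°  ✓
  (1,5): δ = 36.01°  ✓
  (1,6): δ = 61.38°  ✓
  (1,7): δ = 87.67°  ·
  (2,3): δ = 158.01°  ·
  (2,4): δ = 126.24°  ·
  (2,5): δ = 39.97°  ✓
  (2,6): δ = 14.60°  ✓
  (2,7): δ = 11.69°  ✓
  (3,4): δ = 148.23°  ·
  (3,5): δ = 61.96°  ✓
  (3,6): δ = 36.59°  ✓
  (3,7): δ = 10.30°  ✓
  (4,5): δ = 93.73°  ·
  (4,6): δ = 68.35°  ✓
  (4,7): δ = 42.07°  ✓
  (5,6): δ = 154.63°  ·
  (5,7): δ = 128.34°  ·
  (6,7): δ = 153.71°  ·
antipodal pairs: 14

count = 14; pairs: (0,2), (0,3), (0,4), (1,4), (1,5), (1,6), (2,5), (2,6), (2,7), (3,5), (3,6), (3,7), (4,6), (4,7)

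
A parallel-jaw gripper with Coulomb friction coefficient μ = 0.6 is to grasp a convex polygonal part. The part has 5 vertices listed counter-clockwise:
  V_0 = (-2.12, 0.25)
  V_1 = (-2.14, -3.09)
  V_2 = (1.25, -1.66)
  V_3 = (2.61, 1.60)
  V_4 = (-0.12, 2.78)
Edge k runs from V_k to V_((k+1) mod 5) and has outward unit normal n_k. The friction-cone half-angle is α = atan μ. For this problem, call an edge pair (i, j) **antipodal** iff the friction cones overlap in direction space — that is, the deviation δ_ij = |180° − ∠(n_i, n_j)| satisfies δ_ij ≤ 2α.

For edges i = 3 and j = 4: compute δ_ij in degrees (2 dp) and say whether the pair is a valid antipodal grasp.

α = atan 0.6 = 30.96°;  2α = 61.93°
edge 3: e_3 = (-2.73, +1.18);  n_3 = (+0.3968, +0.9179)
edge 4: e_4 = (-2.00, -2.53);  n_4 = (-0.7845, +0.6201)
∠(n_3, n_4) = 75.05°
δ = |180° − 75.05°| = 104.95°
104.95° > 2α = 61.93°  →  invalid

δ = 104.95°, invalid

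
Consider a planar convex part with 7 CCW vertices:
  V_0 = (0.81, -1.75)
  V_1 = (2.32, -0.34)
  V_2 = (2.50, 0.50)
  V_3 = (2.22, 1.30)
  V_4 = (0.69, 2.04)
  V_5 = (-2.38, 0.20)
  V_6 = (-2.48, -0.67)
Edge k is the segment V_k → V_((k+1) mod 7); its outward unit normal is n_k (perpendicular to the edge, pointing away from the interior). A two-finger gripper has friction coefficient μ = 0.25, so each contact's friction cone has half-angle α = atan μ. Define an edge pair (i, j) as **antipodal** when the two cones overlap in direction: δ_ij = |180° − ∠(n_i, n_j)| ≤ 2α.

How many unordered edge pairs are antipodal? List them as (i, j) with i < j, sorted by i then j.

count = 4; pairs: (0,4), (1,5), (2,5), (3,6)

α = atan 0.25 = 14.04°;  2α = 28.07°
n_0 = (+0.6825, -0.7309)
n_1 = (+0.9778, -0.2095)
n_2 = (+0.9439, +0.3304)
n_3 = (+0.4354, +0.9002)
n_4 = (-0.5141, +0.8577)
n_5 = (-0.9935, +0.1142)
n_6 = (-0.3119, -0.9501)
  (0,1): δ = 145.13°  ·
  (0,2): δ = 113.75°  ·
  (0,3): δ = 68.85°  ·
  (0,4): δ = 12.10°  ✓
  (0,5): δ = 40.40°  ·
  (0,6): δ = 118.79°  ·
  (1,2): δ = 148.62°  ·
  (1,3): δ = 103.72°  ·
  (1,4): δ = 46.97°  ·
  (1,5): δ = 5.54°  ✓
  (1,6): δ = 83.92°  ·
  (2,3): δ = 135.10°  ·
  (2,4): δ = 78.35°  ·
  (2,5): δ = 25.85°  ✓
  (2,6): δ = 52.54°  ·
  (3,4): δ = 123.25°  ·
  (3,5): δ = 70.75°  ·
  (3,6): δ = 7.64°  ✓
  (4,5): δ = 127.49°  ·
  (4,6): δ = 49.11°  ·
  (5,6): δ = 101.62°  ·
antipodal pairs: 4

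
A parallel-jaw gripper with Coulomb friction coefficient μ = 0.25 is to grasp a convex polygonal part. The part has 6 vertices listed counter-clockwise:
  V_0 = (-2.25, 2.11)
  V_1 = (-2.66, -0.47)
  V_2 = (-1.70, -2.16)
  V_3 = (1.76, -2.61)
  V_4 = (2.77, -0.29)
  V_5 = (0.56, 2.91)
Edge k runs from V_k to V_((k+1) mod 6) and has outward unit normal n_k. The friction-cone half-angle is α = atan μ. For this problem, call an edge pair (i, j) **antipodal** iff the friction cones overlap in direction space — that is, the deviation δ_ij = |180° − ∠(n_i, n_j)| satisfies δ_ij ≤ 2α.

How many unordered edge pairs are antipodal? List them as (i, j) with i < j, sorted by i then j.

α = atan 0.25 = 14.04°;  2α = 28.07°
n_0 = (-0.9876, +0.1569)
n_1 = (-0.8695, -0.4939)
n_2 = (-0.1290, -0.9916)
n_3 = (+0.9169, -0.3992)
n_4 = (+0.8228, +0.5683)
n_5 = (-0.2738, +0.9618)
  (0,1): δ = 141.37°  ·
  (0,2): δ = 88.38°  ·
  (0,3): δ = 14.50°  ✓
  (0,4): δ = 43.66°  ·
  (0,5): δ = 114.92°  ·
  (1,2): δ = 127.01°  ·
  (1,3): δ = 53.12°  ·
  (1,4): δ = 5.03°  ✓
  (1,5): δ = 76.29°  ·
  (2,3): δ = 106.12°  ·
  (2,4): δ = 47.96°  ·
  (2,5): δ = 23.30°  ✓
  (3,4): δ = 121.84°  ·
  (3,5): δ = 50.58°  ·
  (4,5): δ = 108.74°  ·
antipodal pairs: 3

count = 3; pairs: (0,3), (1,4), (2,5)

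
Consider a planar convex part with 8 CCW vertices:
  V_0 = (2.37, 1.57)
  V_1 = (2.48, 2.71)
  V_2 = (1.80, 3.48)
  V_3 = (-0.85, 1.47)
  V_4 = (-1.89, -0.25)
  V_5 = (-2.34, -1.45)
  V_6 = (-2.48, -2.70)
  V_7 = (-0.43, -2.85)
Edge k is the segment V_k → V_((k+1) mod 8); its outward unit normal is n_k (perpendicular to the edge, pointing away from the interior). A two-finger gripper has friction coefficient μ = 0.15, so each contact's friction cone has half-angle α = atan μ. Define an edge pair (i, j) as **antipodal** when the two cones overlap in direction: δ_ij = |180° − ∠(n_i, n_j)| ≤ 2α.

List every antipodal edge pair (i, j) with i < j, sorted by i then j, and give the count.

α = atan 0.15 = 8.53°;  2α = 17.06°
n_0 = (+0.9954, -0.0960)
n_1 = (+0.7496, +0.6619)
n_2 = (-0.6043, +0.7967)
n_3 = (-0.8557, +0.5174)
n_4 = (-0.9363, +0.3511)
n_5 = (-0.9938, +0.1113)
n_6 = (-0.0730, -0.9973)
n_7 = (+0.8448, -0.5351)
  (0,1): δ = 133.04°  ·
  (0,2): δ = 47.31°  ·
  (0,3): δ = 25.65°  ·
  (0,4): δ = 15.04°  ✓
  (0,5): δ = 0.88°  ✓
  (0,6): δ = 91.33°  ·
  (0,7): δ = 153.16°  ·
  (1,2): δ = 94.27°  ·
  (1,3): δ = 72.61°  ·
  (1,4): δ = 62.00°  ·
  (1,5): δ = 47.84°  ·
  (1,6): δ = 44.37°  ·
  (1,7): δ = 106.20°  ·
  (2,3): δ = 158.34°  ·
  (2,4): δ = 147.74°  ·
  (2,5): δ = 133.57°  ·
  (2,6): δ = 41.36°  ·
  (2,7): δ = 20.47°  ·
  (3,4): δ = 169.40°  ·
  (3,5): δ = 155.23°  ·
  (3,6): δ = 63.03°  ·
  (3,7): δ = 1.19°  ✓
  (4,5): δ = 165.83°  ·
  (4,6): δ = 73.63°  ·
  (4,7): δ = 11.80°  ✓
  (5,6): δ = 87.79°  ·
  (5,7): δ = 25.96°  ·
  (6,7): δ = 118.17°  ·
antipodal pairs: 4

count = 4; pairs: (0,4), (0,5), (3,7), (4,7)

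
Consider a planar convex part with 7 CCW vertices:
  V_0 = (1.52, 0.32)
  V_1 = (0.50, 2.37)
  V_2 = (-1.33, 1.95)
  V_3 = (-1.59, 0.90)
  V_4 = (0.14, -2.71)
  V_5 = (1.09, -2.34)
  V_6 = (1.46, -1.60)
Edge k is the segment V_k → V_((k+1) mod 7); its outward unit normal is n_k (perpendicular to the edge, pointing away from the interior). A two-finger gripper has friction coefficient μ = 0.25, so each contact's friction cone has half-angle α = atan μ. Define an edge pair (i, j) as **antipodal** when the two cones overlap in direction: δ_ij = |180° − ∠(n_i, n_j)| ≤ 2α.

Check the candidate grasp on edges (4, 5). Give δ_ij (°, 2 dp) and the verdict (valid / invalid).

α = atan 0.25 = 14.04°;  2α = 28.07°
edge 4: e_4 = (+0.95, +0.37);  n_4 = (+0.3629, -0.9318)
edge 5: e_5 = (+0.37, +0.74);  n_5 = (+0.8944, -0.4472)
∠(n_4, n_5) = 42.16°
δ = |180° − 42.16°| = 137.84°
137.84° > 2α = 28.07°  →  invalid

δ = 137.84°, invalid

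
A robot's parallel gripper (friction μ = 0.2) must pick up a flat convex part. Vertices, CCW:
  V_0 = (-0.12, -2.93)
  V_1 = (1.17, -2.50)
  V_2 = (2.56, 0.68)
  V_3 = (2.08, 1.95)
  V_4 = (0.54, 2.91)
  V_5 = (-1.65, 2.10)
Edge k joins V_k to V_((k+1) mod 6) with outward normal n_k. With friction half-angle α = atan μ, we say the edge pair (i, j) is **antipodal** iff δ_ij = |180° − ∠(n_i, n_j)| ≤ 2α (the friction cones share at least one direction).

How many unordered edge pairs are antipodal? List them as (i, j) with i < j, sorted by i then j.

count = 2; pairs: (0,4), (2,5)

α = atan 0.2 = 11.31°;  2α = 22.62°
n_0 = (+0.3162, -0.9487)
n_1 = (+0.9163, -0.4005)
n_2 = (+0.9354, +0.3535)
n_3 = (+0.5290, +0.8486)
n_4 = (-0.3469, +0.9379)
n_5 = (-0.9567, -0.2910)
  (0,1): δ = 132.05°  ·
  (0,2): δ = 87.73°  ·
  (0,3): δ = 50.37°  ·
  (0,4): δ = 1.86°  ✓
  (0,5): δ = 88.48°  ·
  (1,2): δ = 135.69°  ·
  (1,3): δ = 98.33°  ·
  (1,4): δ = 46.09°  ·
  (1,5): δ = 40.53°  ·
  (2,3): δ = 142.64°  ·
  (2,4): δ = 90.41°  ·
  (2,5): δ = 3.79°  ✓
  (3,4): δ = 127.76°  ·
  (3,5): δ = 41.14°  ·
  (4,5): δ = 93.38°  ·
antipodal pairs: 2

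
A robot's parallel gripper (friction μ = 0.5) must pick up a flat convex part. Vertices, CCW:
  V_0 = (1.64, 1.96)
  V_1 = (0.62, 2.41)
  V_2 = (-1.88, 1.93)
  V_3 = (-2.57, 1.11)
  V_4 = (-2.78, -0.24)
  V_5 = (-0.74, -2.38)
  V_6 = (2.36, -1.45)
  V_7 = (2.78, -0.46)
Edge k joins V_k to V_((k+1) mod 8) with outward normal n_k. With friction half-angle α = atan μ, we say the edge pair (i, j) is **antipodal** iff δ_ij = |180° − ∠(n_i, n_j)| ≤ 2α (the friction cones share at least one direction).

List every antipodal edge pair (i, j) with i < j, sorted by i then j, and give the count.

α = atan 0.5 = 26.57°;  2α = 53.13°
n_0 = (+0.4036, +0.9149)
n_1 = (-0.1886, +0.9821)
n_2 = (-0.7652, +0.6438)
n_3 = (-0.9881, +0.1537)
n_4 = (-0.7238, -0.6900)
n_5 = (+0.2873, -0.9578)
n_6 = (+0.9206, -0.3905)
n_7 = (+0.9046, +0.4262)
  (0,1): δ = 145.33°  ·
  (0,2): δ = 106.27°  ·
  (0,3): δ = 75.04°  ·
  (0,4): δ = 22.56°  ✓
  (0,5): δ = 40.51°  ✓
  (0,6): δ = 90.82°  ·
  (0,7): δ = 139.03°  ·
  (1,2): δ = 140.95°  ·
  (1,3): δ = 109.71°  ·
  (1,4): δ = 57.24°  ·
  (1,5): δ = 5.83°  ✓
  (1,6): δ = 56.14°  ·
  (1,7): δ = 104.36°  ·
  (2,3): δ = 148.76°  ·
  (2,4): δ = 96.29°  ·
  (2,5): δ = 33.22°  ✓
  (2,6): δ = 17.09°  ✓
  (2,7): δ = 65.30°  ·
  (3,4): δ = 127.53°  ·
  (3,5): δ = 64.46°  ·
  (3,6): δ = 14.15°  ✓
  (3,7): δ = 34.07°  ✓
  (4,5): δ = 116.93°  ·
  (4,6): δ = 66.62°  ·
  (4,7): δ = 18.41°  ✓
  (5,6): δ = 129.69°  ·
  (5,7): δ = 81.48°  ·
  (6,7): δ = 131.79°  ·
antipodal pairs: 8

count = 8; pairs: (0,4), (0,5), (1,5), (2,5), (2,6), (3,6), (3,7), (4,7)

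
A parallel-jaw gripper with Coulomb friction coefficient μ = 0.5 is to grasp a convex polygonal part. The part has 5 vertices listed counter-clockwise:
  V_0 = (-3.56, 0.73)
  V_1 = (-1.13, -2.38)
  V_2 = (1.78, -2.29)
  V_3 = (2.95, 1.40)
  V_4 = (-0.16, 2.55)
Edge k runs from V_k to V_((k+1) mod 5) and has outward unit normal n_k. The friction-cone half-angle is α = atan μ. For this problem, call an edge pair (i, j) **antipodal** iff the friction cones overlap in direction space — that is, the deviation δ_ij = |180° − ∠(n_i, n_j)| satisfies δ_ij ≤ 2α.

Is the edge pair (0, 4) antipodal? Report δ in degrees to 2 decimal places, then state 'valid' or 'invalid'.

δ = 80.16°, invalid

α = atan 0.5 = 26.57°;  2α = 53.13°
edge 0: e_0 = (+2.43, -3.11);  n_0 = (-0.7880, -0.6157)
edge 4: e_4 = (-3.40, -1.82);  n_4 = (-0.4719, +0.8816)
∠(n_0, n_4) = 99.84°
δ = |180° − 99.84°| = 80.16°
80.16° > 2α = 53.13°  →  invalid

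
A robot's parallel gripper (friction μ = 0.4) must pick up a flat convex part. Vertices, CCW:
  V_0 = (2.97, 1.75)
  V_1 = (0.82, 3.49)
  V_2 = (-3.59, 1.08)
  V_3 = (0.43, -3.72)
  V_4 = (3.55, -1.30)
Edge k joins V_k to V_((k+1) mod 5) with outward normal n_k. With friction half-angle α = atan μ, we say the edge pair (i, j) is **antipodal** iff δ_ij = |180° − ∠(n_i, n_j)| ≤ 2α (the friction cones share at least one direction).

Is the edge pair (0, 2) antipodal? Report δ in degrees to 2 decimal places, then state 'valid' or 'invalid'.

δ = 11.07°, valid

α = atan 0.4 = 21.80°;  2α = 43.60°
edge 0: e_0 = (-2.15, +1.74);  n_0 = (+0.6291, +0.7773)
edge 2: e_2 = (+4.02, -4.80);  n_2 = (-0.7666, -0.6421)
∠(n_0, n_2) = 168.93°
δ = |180° − 168.93°| = 11.07°
11.07° ≤ 2α = 43.60°  →  valid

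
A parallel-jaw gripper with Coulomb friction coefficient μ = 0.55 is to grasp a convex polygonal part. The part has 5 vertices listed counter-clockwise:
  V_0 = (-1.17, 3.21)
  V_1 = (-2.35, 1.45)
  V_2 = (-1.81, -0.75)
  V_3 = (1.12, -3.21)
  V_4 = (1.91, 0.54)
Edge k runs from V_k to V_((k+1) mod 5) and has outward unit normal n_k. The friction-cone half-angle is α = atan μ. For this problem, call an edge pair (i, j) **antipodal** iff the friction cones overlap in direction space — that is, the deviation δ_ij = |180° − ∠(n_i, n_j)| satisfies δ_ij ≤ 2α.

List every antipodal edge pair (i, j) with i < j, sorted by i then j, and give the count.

count = 4; pairs: (0,3), (1,3), (1,4), (2,4)

α = atan 0.55 = 28.81°;  2α = 57.62°
n_0 = (-0.8306, +0.5569)
n_1 = (-0.9712, -0.2384)
n_2 = (-0.6430, -0.7659)
n_3 = (+0.9785, -0.2061)
n_4 = (+0.6550, +0.7556)
  (0,1): δ = 132.37°  ·
  (0,2): δ = 96.18°  ·
  (0,3): δ = 21.94°  ✓
  (0,4): δ = 82.92°  ·
  (1,2): δ = 143.81°  ·
  (1,3): δ = 25.69°  ✓
  (1,4): δ = 35.29°  ✓
  (2,3): δ = 61.88°  ·
  (2,4): δ = 0.90°  ✓
  (3,4): δ = 119.03°  ·
antipodal pairs: 4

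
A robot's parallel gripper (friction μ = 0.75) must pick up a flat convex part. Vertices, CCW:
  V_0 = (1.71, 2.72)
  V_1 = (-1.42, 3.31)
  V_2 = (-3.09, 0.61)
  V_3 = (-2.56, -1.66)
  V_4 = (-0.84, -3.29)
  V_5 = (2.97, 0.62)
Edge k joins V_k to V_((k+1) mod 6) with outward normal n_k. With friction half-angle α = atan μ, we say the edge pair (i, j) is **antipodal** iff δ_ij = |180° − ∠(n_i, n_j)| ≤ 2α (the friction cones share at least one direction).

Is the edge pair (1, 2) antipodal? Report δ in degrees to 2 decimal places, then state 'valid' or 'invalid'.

α = atan 0.75 = 36.87°;  2α = 73.74°
edge 1: e_1 = (-1.67, -2.70);  n_1 = (-0.8505, +0.5260)
edge 2: e_2 = (+0.53, -2.27);  n_2 = (-0.9738, -0.2274)
∠(n_1, n_2) = 44.88°
δ = |180° − 44.88°| = 135.12°
135.12° > 2α = 73.74°  →  invalid

δ = 135.12°, invalid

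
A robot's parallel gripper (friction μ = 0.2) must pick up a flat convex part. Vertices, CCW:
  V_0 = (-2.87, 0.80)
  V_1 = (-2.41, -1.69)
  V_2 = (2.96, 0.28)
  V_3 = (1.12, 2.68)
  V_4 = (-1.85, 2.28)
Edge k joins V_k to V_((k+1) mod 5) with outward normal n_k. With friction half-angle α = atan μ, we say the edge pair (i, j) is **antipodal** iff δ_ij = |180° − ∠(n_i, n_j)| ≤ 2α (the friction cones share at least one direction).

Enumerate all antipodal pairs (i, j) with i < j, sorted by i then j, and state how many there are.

α = atan 0.2 = 11.31°;  2α = 22.62°
n_0 = (-0.9834, -0.1817)
n_1 = (+0.3444, -0.9388)
n_2 = (+0.7936, +0.6084)
n_3 = (-0.1335, +0.9911)
n_4 = (-0.8234, +0.5675)
  (0,1): δ = 80.32°  ·
  (0,2): δ = 27.01°  ·
  (0,3): δ = 87.20°  ·
  (0,4): δ = 134.96°  ·
  (1,2): δ = 72.67°  ·
  (1,3): δ = 12.48°  ✓
  (1,4): δ = 35.28°  ·
  (2,3): δ = 119.81°  ·
  (2,4): δ = 72.05°  ·
  (3,4): δ = 132.24°  ·
antipodal pairs: 1

count = 1; pairs: (1,3)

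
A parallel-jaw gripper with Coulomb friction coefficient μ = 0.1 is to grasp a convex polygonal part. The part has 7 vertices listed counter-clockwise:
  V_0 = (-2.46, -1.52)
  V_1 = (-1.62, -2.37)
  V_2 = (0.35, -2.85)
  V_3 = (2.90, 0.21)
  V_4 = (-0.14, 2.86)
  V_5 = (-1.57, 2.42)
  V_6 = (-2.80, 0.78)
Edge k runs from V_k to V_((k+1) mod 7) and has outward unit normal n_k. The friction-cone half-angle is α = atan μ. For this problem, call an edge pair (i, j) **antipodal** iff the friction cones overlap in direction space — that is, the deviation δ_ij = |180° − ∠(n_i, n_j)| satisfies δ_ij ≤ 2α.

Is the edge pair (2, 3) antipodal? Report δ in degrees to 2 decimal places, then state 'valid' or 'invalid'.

δ = 91.27°, invalid

α = atan 0.1 = 5.71°;  2α = 11.42°
edge 2: e_2 = (+2.55, +3.06);  n_2 = (+0.7682, -0.6402)
edge 3: e_3 = (-3.04, +2.65);  n_3 = (+0.6571, +0.7538)
∠(n_2, n_3) = 88.73°
δ = |180° − 88.73°| = 91.27°
91.27° > 2α = 11.42°  →  invalid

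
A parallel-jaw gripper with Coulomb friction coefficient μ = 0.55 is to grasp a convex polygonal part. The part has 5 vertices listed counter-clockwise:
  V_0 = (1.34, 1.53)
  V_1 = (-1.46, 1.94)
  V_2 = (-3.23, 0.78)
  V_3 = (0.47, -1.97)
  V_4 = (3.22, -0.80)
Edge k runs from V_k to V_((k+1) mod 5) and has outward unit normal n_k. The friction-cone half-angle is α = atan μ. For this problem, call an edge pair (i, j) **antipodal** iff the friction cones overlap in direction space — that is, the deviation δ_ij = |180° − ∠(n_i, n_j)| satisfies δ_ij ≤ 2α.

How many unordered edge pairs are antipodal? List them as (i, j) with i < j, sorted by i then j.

count = 4; pairs: (0,2), (0,3), (1,3), (2,4)

α = atan 0.55 = 28.81°;  2α = 57.62°
n_0 = (+0.1449, +0.9894)
n_1 = (-0.5481, +0.8364)
n_2 = (-0.5965, -0.8026)
n_3 = (+0.3915, -0.9202)
n_4 = (+0.7783, +0.6279)
  (0,1): δ = 138.43°  ·
  (0,2): δ = 28.29°  ✓
  (0,3): δ = 31.38°  ✓
  (0,4): δ = 137.23°  ·
  (1,2): δ = 69.86°  ·
  (1,3): δ = 10.19°  ✓
  (1,4): δ = 95.66°  ·
  (2,3): δ = 120.33°  ·
  (2,4): δ = 14.48°  ✓
  (3,4): δ = 74.15°  ·
antipodal pairs: 4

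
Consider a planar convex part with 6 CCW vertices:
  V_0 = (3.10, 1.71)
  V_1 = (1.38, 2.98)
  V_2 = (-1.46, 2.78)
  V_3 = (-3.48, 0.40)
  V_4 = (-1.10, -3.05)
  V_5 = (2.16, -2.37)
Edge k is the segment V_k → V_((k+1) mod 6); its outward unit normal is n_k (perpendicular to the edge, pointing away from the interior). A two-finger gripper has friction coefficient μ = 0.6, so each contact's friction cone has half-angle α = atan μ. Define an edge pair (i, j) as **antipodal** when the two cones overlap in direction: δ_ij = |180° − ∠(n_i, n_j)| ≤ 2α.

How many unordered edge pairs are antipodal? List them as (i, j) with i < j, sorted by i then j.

count = 7; pairs: (0,3), (0,4), (1,3), (1,4), (2,4), (2,5), (3,5)

α = atan 0.6 = 30.96°;  2α = 61.93°
n_0 = (+0.5940, +0.8045)
n_1 = (-0.0702, +0.9975)
n_2 = (-0.7624, +0.6471)
n_3 = (-0.8231, -0.5678)
n_4 = (+0.2042, -0.9789)
n_5 = (+0.9745, -0.2245)
  (0,1): δ = 139.53°  ·
  (0,2): δ = 93.88°  ·
  (0,3): δ = 18.96°  ✓
  (0,4): δ = 48.22°  ✓
  (0,5): δ = 113.47°  ·
  (1,2): δ = 134.35°  ·
  (1,3): δ = 59.43°  ✓
  (1,4): δ = 7.75°  ✓
  (1,5): δ = 73.00°  ·
  (2,3): δ = 105.08°  ·
  (2,4): δ = 37.90°  ✓
  (2,5): δ = 27.35°  ✓
  (3,4): δ = 112.82°  ·
  (3,5): δ = 47.57°  ✓
  (4,5): δ = 114.76°  ·
antipodal pairs: 7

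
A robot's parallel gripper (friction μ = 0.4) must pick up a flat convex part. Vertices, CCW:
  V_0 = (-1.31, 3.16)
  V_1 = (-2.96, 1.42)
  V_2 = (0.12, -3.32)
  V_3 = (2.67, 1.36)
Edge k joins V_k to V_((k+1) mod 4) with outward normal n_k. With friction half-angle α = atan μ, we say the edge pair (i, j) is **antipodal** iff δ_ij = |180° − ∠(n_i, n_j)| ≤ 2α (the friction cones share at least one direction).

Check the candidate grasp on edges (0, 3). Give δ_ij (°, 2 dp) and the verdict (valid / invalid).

α = atan 0.4 = 21.80°;  2α = 43.60°
edge 0: e_0 = (-1.65, -1.74);  n_0 = (-0.7256, +0.6881)
edge 3: e_3 = (-3.98, +1.80);  n_3 = (+0.4121, +0.9111)
∠(n_0, n_3) = 70.86°
δ = |180° − 70.86°| = 109.14°
109.14° > 2α = 43.60°  →  invalid

δ = 109.14°, invalid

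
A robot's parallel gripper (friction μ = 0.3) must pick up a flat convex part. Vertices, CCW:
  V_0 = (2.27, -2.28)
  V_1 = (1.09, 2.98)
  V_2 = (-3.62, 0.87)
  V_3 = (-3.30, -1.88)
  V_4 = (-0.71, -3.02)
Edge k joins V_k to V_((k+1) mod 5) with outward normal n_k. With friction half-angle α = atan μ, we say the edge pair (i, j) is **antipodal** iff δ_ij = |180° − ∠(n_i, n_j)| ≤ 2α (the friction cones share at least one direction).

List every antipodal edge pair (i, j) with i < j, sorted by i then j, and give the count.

count = 2; pairs: (0,2), (1,4)

α = atan 0.3 = 16.70°;  2α = 33.40°
n_0 = (+0.9757, +0.2189)
n_1 = (-0.4088, +0.9126)
n_2 = (-0.9933, -0.1156)
n_3 = (-0.4029, -0.9153)
n_4 = (+0.2410, -0.9705)
  (0,1): δ = 78.51°  ·
  (0,2): δ = 6.01°  ✓
  (0,3): δ = 53.60°  ·
  (0,4): δ = 91.30°  ·
  (1,2): δ = 107.49°  ·
  (1,3): δ = 47.89°  ·
  (1,4): δ = 10.19°  ✓
  (2,3): δ = 120.39°  ·
  (2,4): δ = 82.69°  ·
  (3,4): δ = 142.30°  ·
antipodal pairs: 2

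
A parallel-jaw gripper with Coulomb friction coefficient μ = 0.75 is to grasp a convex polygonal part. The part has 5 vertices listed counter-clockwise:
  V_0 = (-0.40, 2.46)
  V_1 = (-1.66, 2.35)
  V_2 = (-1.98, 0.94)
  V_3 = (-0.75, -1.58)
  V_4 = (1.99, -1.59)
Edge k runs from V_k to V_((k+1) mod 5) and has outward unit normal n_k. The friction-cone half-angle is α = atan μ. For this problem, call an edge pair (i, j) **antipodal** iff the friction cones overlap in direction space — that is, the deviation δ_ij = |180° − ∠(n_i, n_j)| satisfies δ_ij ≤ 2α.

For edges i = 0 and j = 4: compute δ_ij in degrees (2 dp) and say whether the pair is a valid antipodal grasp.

δ = 115.56°, invalid

α = atan 0.75 = 36.87°;  2α = 73.74°
edge 0: e_0 = (-1.26, -0.11);  n_0 = (-0.0870, +0.9962)
edge 4: e_4 = (-2.39, +4.05);  n_4 = (+0.8612, +0.5082)
∠(n_0, n_4) = 64.44°
δ = |180° − 64.44°| = 115.56°
115.56° > 2α = 73.74°  →  invalid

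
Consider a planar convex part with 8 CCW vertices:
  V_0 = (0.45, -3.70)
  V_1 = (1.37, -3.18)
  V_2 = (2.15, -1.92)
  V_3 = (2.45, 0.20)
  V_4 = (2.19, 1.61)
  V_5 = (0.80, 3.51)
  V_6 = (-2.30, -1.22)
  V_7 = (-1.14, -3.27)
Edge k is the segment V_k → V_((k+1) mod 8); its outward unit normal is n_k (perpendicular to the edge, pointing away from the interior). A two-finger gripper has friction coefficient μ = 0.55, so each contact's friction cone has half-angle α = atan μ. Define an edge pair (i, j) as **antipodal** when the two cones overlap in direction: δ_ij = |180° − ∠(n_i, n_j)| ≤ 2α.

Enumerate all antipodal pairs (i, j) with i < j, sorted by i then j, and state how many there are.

count = 8; pairs: (0,5), (1,5), (2,5), (2,6), (3,5), (3,6), (4,6), (4,7)

α = atan 0.55 = 28.81°;  2α = 57.62°
n_0 = (+0.4921, -0.8706)
n_1 = (+0.8503, -0.5264)
n_2 = (+0.9901, -0.1401)
n_3 = (+0.9834, +0.1813)
n_4 = (+0.8071, +0.5904)
n_5 = (-0.8364, +0.5482)
n_6 = (-0.8703, -0.4925)
n_7 = (-0.2611, -0.9653)
  (0,1): δ = 151.24°  ·
  (0,2): δ = 127.53°  ·
  (0,3): δ = 109.03°  ·
  (0,4): δ = 83.29°  ·
  (0,5): δ = 27.28°  ✓
  (0,6): δ = 90.03°  ·
  (0,7): δ = 135.39°  ·
  (1,2): δ = 156.29°  ·
  (1,3): δ = 137.79°  ·
  (1,4): δ = 112.05°  ·
  (1,5): δ = 1.48°  ✓
  (1,6): δ = 61.26°  ·
  (1,7): δ = 106.63°  ·
  (2,3): δ = 161.50°  ·
  (2,4): δ = 135.76°  ·
  (2,5): δ = 25.19°  ✓
  (2,6): δ = 37.56°  ✓
  (2,7): δ = 82.92°  ·
  (3,4): δ = 154.26°  ·
  (3,5): δ = 43.69°  ✓
  (3,6): δ = 19.06°  ✓
  (3,7): δ = 64.42°  ·
  (4,5): δ = 69.43°  ·
  (4,6): δ = 6.68°  ✓
  (4,7): δ = 38.68°  ✓
  (5,6): δ = 117.26°  ·
  (5,7): δ = 71.89°  ·
  (6,7): δ = 134.64°  ·
antipodal pairs: 8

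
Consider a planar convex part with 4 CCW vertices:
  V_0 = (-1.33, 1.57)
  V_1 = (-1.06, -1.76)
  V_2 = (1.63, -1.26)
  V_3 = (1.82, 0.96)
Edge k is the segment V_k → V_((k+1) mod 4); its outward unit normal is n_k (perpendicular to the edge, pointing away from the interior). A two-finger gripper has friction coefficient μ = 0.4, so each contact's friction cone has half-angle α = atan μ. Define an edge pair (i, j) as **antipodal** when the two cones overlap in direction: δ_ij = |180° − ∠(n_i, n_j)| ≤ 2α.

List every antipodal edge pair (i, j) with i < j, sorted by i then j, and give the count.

α = atan 0.4 = 21.80°;  2α = 43.60°
n_0 = (-0.9967, -0.0808)
n_1 = (+0.1827, -0.9832)
n_2 = (+0.9964, -0.0853)
n_3 = (+0.1901, +0.9818)
  (0,1): δ = 84.11°  ·
  (0,2): δ = 9.53°  ✓
  (0,3): δ = 74.40°  ·
  (1,2): δ = 105.42°  ·
  (1,3): δ = 21.49°  ✓
  (2,3): δ = 96.07°  ·
antipodal pairs: 2

count = 2; pairs: (0,2), (1,3)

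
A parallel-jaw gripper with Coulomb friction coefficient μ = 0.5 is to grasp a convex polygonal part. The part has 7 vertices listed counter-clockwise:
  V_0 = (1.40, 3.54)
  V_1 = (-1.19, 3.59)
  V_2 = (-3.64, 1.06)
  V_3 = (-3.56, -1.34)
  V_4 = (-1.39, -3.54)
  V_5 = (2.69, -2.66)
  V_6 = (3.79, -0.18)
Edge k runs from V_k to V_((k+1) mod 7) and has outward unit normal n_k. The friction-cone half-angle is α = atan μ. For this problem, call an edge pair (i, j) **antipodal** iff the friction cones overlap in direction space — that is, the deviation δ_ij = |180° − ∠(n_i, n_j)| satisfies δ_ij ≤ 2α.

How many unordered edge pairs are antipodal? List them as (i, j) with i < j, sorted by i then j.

α = atan 0.5 = 26.57°;  2α = 53.13°
n_0 = (+0.0193, +0.9998)
n_1 = (-0.7184, +0.6957)
n_2 = (-0.9994, -0.0333)
n_3 = (-0.7119, -0.7022)
n_4 = (+0.2108, -0.9775)
n_5 = (+0.9141, -0.4055)
n_6 = (+0.8413, +0.5405)
  (0,1): δ = 132.97°  ·
  (0,2): δ = 86.98°  ·
  (0,3): δ = 44.29°  ✓
  (0,4): δ = 13.28°  ✓
  (0,5): δ = 67.19°  ·
  (0,6): δ = 123.83°  ·
  (1,2): δ = 134.01°  ·
  (1,3): δ = 91.31°  ·
  (1,4): δ = 33.75°  ✓
  (1,5): δ = 20.16°  ✓
  (1,6): δ = 76.80°  ·
  (2,3): δ = 137.30°  ·
  (2,4): δ = 79.74°  ·
  (2,5): δ = 25.83°  ✓
  (2,6): δ = 30.81°  ✓
  (3,4): δ = 122.44°  ·
  (3,5): δ = 68.53°  ·
  (3,6): δ = 11.89°  ✓
  (4,5): δ = 126.09°  ·
  (4,6): δ = 69.45°  ·
  (5,6): δ = 123.36°  ·
antipodal pairs: 7

count = 7; pairs: (0,3), (0,4), (1,4), (1,5), (2,5), (2,6), (3,6)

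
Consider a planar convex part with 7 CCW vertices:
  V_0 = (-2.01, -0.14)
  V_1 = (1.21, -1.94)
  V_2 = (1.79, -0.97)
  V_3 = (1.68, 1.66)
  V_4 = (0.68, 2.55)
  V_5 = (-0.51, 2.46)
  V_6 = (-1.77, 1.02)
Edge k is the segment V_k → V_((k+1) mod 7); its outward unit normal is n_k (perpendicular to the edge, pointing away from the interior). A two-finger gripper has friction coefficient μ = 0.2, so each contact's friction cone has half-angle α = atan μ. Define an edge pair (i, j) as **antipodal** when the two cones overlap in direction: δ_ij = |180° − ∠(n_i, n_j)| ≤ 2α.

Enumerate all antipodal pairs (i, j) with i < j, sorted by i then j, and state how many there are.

count = 4; pairs: (0,3), (1,5), (1,6), (2,6)

α = atan 0.2 = 11.31°;  2α = 22.62°
n_0 = (-0.4879, -0.8729)
n_1 = (+0.8583, -0.5132)
n_2 = (+0.9991, +0.0418)
n_3 = (+0.6648, +0.7470)
n_4 = (-0.0754, +0.9972)
n_5 = (-0.7526, +0.6585)
n_6 = (-0.9793, +0.2026)
  (0,1): δ = 91.67°  ·
  (0,2): δ = 58.40°  ·
  (0,3): δ = 12.46°  ✓
  (0,4): δ = 33.53°  ·
  (0,5): δ = 78.02°  ·
  (0,6): δ = 107.52°  ·
  (1,2): δ = 146.73°  ·
  (1,3): δ = 100.79°  ·
  (1,4): δ = 54.80°  ·
  (1,5): δ = 10.31°  ✓
  (1,6): δ = 19.19°  ✓
  (2,3): δ = 134.06°  ·
  (2,4): δ = 88.07°  ·
  (2,5): δ = 43.58°  ·
  (2,6): δ = 14.08°  ✓
  (3,4): δ = 134.01°  ·
  (3,5): δ = 89.52°  ·
  (3,6): δ = 60.02°  ·
  (4,5): δ = 135.51°  ·
  (4,6): δ = 106.01°  ·
  (5,6): δ = 150.50°  ·
antipodal pairs: 4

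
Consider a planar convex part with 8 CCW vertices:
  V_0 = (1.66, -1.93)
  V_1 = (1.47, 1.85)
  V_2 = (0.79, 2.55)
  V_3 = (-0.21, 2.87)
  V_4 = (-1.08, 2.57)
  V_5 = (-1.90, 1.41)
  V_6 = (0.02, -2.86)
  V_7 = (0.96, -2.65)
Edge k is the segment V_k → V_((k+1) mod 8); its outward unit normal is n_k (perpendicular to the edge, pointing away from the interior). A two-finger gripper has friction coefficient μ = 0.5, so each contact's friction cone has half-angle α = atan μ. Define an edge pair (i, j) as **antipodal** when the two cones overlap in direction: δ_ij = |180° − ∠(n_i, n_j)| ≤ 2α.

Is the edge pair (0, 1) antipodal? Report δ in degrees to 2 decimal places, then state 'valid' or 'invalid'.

α = atan 0.5 = 26.57°;  2α = 53.13°
edge 0: e_0 = (-0.19, +3.78);  n_0 = (+0.9987, +0.0502)
edge 1: e_1 = (-0.68, +0.70);  n_1 = (+0.7173, +0.6968)
∠(n_0, n_1) = 41.29°
δ = |180° − 41.29°| = 138.71°
138.71° > 2α = 53.13°  →  invalid

δ = 138.71°, invalid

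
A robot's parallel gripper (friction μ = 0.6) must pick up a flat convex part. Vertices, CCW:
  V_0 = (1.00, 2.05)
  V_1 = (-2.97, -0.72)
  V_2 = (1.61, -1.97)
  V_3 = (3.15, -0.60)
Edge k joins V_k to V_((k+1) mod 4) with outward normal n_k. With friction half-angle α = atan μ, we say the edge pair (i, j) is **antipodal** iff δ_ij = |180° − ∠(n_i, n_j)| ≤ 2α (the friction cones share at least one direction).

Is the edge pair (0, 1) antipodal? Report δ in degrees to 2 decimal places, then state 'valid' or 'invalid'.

α = atan 0.6 = 30.96°;  2α = 61.93°
edge 0: e_0 = (-3.97, -2.77);  n_0 = (-0.5722, +0.8201)
edge 1: e_1 = (+4.58, -1.25);  n_1 = (-0.2633, -0.9647)
∠(n_0, n_1) = 129.83°
δ = |180° − 129.83°| = 50.17°
50.17° ≤ 2α = 61.93°  →  valid

δ = 50.17°, valid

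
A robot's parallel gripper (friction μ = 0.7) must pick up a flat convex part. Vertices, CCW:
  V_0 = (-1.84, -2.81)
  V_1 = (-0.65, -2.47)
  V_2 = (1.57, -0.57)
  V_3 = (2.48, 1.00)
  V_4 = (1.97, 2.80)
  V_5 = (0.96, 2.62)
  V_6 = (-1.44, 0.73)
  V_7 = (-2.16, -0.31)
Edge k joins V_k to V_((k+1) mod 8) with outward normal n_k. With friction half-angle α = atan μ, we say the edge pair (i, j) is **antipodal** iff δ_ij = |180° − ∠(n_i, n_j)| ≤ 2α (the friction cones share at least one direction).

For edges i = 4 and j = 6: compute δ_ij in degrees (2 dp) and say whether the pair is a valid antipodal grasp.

α = atan 0.7 = 34.99°;  2α = 69.98°
edge 4: e_4 = (-1.01, -0.18);  n_4 = (-0.1755, +0.9845)
edge 6: e_6 = (-0.72, -1.04);  n_6 = (-0.8222, +0.5692)
∠(n_4, n_6) = 45.20°
δ = |180° − 45.20°| = 134.80°
134.80° > 2α = 69.98°  →  invalid

δ = 134.80°, invalid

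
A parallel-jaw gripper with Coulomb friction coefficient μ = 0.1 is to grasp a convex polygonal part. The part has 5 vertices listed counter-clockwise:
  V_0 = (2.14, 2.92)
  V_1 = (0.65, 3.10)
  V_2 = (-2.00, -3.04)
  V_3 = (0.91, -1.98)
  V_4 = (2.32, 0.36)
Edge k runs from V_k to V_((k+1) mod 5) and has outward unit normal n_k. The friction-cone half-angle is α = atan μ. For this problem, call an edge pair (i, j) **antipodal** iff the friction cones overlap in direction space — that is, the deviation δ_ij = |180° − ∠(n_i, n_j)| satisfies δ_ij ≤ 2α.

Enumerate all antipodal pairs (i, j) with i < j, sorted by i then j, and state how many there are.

count = 1; pairs: (1,3)

α = atan 0.1 = 5.71°;  2α = 11.42°
n_0 = (+0.1199, +0.9928)
n_1 = (-0.9181, +0.3963)
n_2 = (+0.3423, -0.9396)
n_3 = (+0.8565, -0.5161)
n_4 = (+0.9975, +0.0701)
  (0,1): δ = 106.46°  ·
  (0,2): δ = 26.90°  ·
  (0,3): δ = 65.82°  ·
  (0,4): δ = 100.91°  ·
  (1,2): δ = 46.64°  ·
  (1,3): δ = 7.73°  ✓
  (1,4): δ = 27.37°  ·
  (2,3): δ = 141.09°  ·
  (2,4): δ = 105.99°  ·
  (3,4): δ = 144.91°  ·
antipodal pairs: 1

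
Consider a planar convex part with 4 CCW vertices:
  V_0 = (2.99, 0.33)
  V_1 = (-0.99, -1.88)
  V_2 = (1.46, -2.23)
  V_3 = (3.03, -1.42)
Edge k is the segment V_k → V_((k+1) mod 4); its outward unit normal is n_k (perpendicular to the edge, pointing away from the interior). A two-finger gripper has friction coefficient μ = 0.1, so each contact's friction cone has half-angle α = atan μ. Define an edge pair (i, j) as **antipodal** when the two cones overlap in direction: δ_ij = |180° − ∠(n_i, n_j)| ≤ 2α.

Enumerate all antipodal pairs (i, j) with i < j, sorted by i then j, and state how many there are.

count = 1; pairs: (0,2)

α = atan 0.1 = 5.71°;  2α = 11.42°
n_0 = (-0.4855, +0.8743)
n_1 = (-0.1414, -0.9899)
n_2 = (+0.4585, -0.8887)
n_3 = (+0.9997, +0.0229)
  (0,1): δ = 37.17°  ·
  (0,2): δ = 1.75°  ✓
  (0,3): δ = 62.27°  ·
  (1,2): δ = 144.58°  ·
  (1,3): δ = 80.56°  ·
  (2,3): δ = 115.98°  ·
antipodal pairs: 1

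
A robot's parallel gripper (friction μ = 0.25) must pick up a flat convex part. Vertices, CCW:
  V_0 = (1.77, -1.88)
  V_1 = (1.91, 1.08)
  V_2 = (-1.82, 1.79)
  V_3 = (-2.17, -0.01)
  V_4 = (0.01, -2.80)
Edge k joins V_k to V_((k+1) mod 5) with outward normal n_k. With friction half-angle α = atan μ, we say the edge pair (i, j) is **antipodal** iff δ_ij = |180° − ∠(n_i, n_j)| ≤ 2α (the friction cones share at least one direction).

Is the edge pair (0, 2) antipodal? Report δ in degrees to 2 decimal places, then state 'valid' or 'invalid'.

α = atan 0.25 = 14.04°;  2α = 28.07°
edge 0: e_0 = (+0.14, +2.96);  n_0 = (+0.9989, -0.0472)
edge 2: e_2 = (-0.35, -1.80);  n_2 = (-0.9816, +0.1909)
∠(n_0, n_2) = 171.70°
δ = |180° − 171.70°| = 8.30°
8.30° ≤ 2α = 28.07°  →  valid

δ = 8.30°, valid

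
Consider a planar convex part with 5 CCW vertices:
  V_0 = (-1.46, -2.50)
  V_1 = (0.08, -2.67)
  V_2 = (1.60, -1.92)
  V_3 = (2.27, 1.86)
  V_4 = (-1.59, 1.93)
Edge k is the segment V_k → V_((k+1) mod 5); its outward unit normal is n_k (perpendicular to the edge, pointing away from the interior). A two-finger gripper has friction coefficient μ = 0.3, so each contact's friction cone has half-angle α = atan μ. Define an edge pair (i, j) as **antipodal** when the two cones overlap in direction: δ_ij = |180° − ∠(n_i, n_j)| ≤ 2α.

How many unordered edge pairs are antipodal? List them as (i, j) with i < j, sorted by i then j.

α = atan 0.3 = 16.70°;  2α = 33.40°
n_0 = (-0.1097, -0.9940)
n_1 = (+0.4425, -0.8968)
n_2 = (+0.9847, -0.1745)
n_3 = (+0.0181, +0.9998)
n_4 = (-0.9996, -0.0293)
  (0,1): δ = 147.44°  ·
  (0,2): δ = 93.75°  ·
  (0,3): δ = 5.26°  ✓
  (0,4): δ = 97.98°  ·
  (1,2): δ = 126.31°  ·
  (1,3): δ = 27.30°  ✓
  (1,4): δ = 65.42°  ·
  (2,3): δ = 80.99°  ·
  (2,4): δ = 11.73°  ✓
  (3,4): δ = 87.28°  ·
antipodal pairs: 3

count = 3; pairs: (0,3), (1,3), (2,4)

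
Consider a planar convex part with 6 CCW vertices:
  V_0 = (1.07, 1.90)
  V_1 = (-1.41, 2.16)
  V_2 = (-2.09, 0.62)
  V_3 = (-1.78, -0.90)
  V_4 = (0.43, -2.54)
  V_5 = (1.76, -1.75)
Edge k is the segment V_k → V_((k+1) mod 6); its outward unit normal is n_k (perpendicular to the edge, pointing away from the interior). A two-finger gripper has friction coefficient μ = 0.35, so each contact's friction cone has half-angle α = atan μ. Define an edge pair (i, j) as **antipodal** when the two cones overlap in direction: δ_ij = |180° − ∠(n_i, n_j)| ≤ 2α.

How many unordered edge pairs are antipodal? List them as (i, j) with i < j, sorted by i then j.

count = 5; pairs: (0,3), (0,4), (1,4), (1,5), (2,5)

α = atan 0.35 = 19.29°;  2α = 38.58°
n_0 = (+0.1043, +0.9945)
n_1 = (-0.9148, +0.4039)
n_2 = (-0.9798, -0.1998)
n_3 = (-0.5959, -0.8030)
n_4 = (+0.5107, -0.8598)
n_5 = (+0.9826, +0.1858)
  (0,1): δ = 107.84°  ·
  (0,2): δ = 72.49°  ·
  (0,3): δ = 30.59°  ✓
  (0,4): δ = 36.69°  ✓
  (0,5): δ = 106.69°  ·
  (1,2): δ = 144.65°  ·
  (1,3): δ = 102.75°  ·
  (1,4): δ = 35.47°  ✓
  (1,5): δ = 34.53°  ✓
  (2,3): δ = 138.11°  ·
  (2,4): δ = 70.82°  ·
  (2,5): δ = 0.82°  ✓
  (3,4): δ = 112.71°  ·
  (3,5): δ = 42.72°  ·
  (4,5): δ = 110.00°  ·
antipodal pairs: 5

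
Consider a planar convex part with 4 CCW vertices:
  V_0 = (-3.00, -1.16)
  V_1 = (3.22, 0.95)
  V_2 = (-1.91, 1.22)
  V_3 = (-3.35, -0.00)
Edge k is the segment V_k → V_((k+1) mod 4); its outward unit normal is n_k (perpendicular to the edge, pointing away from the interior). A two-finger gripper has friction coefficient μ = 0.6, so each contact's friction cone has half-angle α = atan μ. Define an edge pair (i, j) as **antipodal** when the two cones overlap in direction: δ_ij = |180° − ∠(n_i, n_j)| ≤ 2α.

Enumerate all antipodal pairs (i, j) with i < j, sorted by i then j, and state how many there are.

count = 2; pairs: (0,1), (0,2)

α = atan 0.6 = 30.96°;  2α = 61.93°
n_0 = (+0.3212, -0.9470)
n_1 = (+0.0526, +0.9986)
n_2 = (-0.6464, +0.7630)
n_3 = (-0.9574, -0.2889)
  (0,1): δ = 21.75°  ✓
  (0,2): δ = 21.53°  ✓
  (0,3): δ = 88.05°  ·
  (1,2): δ = 136.72°  ·
  (1,3): δ = 70.20°  ·
  (2,3): δ = 113.48°  ·
antipodal pairs: 2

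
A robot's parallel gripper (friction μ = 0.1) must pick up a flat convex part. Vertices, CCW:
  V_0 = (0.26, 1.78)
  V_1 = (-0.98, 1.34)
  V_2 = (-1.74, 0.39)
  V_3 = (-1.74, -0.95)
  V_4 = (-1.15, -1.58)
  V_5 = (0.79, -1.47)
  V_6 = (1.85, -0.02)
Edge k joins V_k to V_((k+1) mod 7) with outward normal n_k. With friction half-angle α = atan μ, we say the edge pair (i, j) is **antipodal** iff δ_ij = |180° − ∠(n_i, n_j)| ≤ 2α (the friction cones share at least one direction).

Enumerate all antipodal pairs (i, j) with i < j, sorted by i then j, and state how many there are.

α = atan 0.1 = 5.71°;  2α = 11.42°
n_0 = (-0.3344, +0.9424)
n_1 = (-0.7809, +0.6247)
n_2 = (-1.0000, -0.0000)
n_3 = (-0.7299, -0.6836)
n_4 = (+0.0566, -0.9984)
n_5 = (+0.8073, -0.5902)
n_6 = (+0.7495, +0.6620)
  (0,1): δ = 148.20°  ·
  (0,2): δ = 109.54°  ·
  (0,3): δ = 66.41°  ·
  (0,4): δ = 16.29°  ·
  (0,5): δ = 34.30°  ·
  (0,6): δ = 111.92°  ·
  (1,2): δ = 141.34°  ·
  (1,3): δ = 98.22°  ·
  (1,4): δ = 48.09°  ·
  (1,5): δ = 2.49°  ✓
  (1,6): δ = 80.12°  ·
  (2,3): δ = 136.88°  ·
  (2,4): δ = 86.75°  ·
  (2,5): δ = 36.17°  ·
  (2,6): δ = 41.46°  ·
  (3,4): δ = 129.88°  ·
  (3,5): δ = 79.29°  ·
  (3,6): δ = 1.67°  ✓
  (4,5): δ = 129.41°  ·
  (4,6): δ = 51.79°  ·
  (5,6): δ = 102.38°  ·
antipodal pairs: 2

count = 2; pairs: (1,5), (3,6)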